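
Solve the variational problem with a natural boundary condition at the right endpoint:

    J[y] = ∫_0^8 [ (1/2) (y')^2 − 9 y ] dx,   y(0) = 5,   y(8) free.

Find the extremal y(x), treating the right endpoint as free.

The Lagrangian L = (1/2) (y')^2 − 9 y gives
    ∂L/∂y = −9,   ∂L/∂y' = y'.
Euler-Lagrange: d/dx(y') − (−9) = 0, i.e. y'' + 9 = 0, so
    y(x) = −(9/2) x^2 + C1 x + C2.
Fixed left endpoint y(0) = 5 ⇒ C2 = 5.
The right endpoint x = 8 is free, so the natural (transversality) condition is ∂L/∂y' |_{x=8} = 0, i.e. y'(8) = 0.
Compute y'(x) = −9 x + C1, so y'(8) = −72 + C1 = 0 ⇒ C1 = 72.
Therefore the extremal is
    y(x) = −(9/2) x^2 + 72 x + 5.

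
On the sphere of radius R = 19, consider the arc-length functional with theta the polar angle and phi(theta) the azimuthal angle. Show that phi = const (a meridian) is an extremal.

On the sphere of radius R = 19 with spherical coordinates (θ, φ), the induced metric is
    ds^2 = 361(dθ^2 + sin^2(θ) dφ^2).
Using θ as the parameter, the arc-length functional becomes
    J[φ] = ∫ 19 sqrt(1 + sin^2(θ) (dφ/dθ)^2) dθ.
So L = 19 sqrt(1 + sin^2(θ) φ'^2). Compute
    ∂L/∂φ = 0  (L has no explicit φ dependence),
    ∂L/∂φ' = 19 sin^2(θ) φ' / sqrt(1 + sin^2(θ) φ'^2).
For the candidate φ(θ) = c (constant), φ' = 0, so ∂L/∂φ' evaluated along the candidate vanishes, and ∂L/∂φ is identically zero. Hence
    d/dθ(∂L/∂φ') − ∂L/∂φ = 0
is satisfied. Therefore meridians φ = const are extremals of arc length — they are geodesics on the sphere.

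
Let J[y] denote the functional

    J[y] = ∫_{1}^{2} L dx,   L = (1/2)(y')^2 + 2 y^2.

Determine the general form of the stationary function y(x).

The Lagrangian is L = (1/2)(y')^2 + 2 y^2.
∂L/∂y = 4y.
∂L/∂y' = y'.
The Euler-Lagrange equation d/dx(∂L/∂y') − ∂L/∂y = 0 becomes:
    y'' - 4 y = 0
General solution: y(x) = A e^(2x) + B e^(-2x), where A and B are arbitrary constants fixed by the endpoint conditions.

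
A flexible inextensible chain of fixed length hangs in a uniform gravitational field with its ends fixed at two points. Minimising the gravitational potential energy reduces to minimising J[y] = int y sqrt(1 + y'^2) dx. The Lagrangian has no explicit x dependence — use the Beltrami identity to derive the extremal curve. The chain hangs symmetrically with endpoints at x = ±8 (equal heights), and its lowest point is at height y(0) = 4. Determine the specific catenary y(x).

The Lagrangian L(y, y') = y sqrt(1 + y'^2) has no explicit x dependence, so the Beltrami identity applies:
    L − y' ∂L/∂y' = C.
Compute ∂L/∂y' = y · y' / sqrt(1 + y'^2). Then
    L − y' ∂L/∂y'
    = y sqrt(1 + y'^2) − y · y'^2 / sqrt(1 + y'^2)
    = y (1 + y'^2 − y'^2) / sqrt(1 + y'^2)
    = y / sqrt(1 + y'^2) = C.
Squaring gives y^2 = C^2 (1 + y'^2), i.e.
    y'^2 = y^2 / C^2 − 1.
Separating variables,
    dy / sqrt(y^2 − C^2) = dx / C,
and integrating gives arccosh(y / C) = (x − a)/C, so
    y(x) = C cosh((x − a)/C),
the catenary. The constants C and a are fixed by the two endpoint conditions (and, for the hanging-chain problem, the length constraint selects C).
Now fit the given data. The endpoints x = ±8 are symmetric at equal height, so the catenary is even about its minimum: a = 0 and y(x) = C cosh(x/C). The lowest point is y(0) = C cosh(0) = C, and we are told y(0) = 4, so C = 4. Therefore
    y(x) = 4 cosh(x/4),
and at the endpoints
    y(±8) = 4 cosh(8/4).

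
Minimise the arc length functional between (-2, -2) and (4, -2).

Arc-length functional: J[y] = ∫ sqrt(1 + (y')^2) dx.
Lagrangian L = sqrt(1 + (y')^2) has no explicit y dependence, so ∂L/∂y = 0 and the Euler-Lagrange equation gives
    d/dx( y' / sqrt(1 + (y')^2) ) = 0  ⇒  y' / sqrt(1 + (y')^2) = const.
Hence y' is constant, so y(x) is affine.
Fitting the endpoints (-2, -2) and (4, -2):
    slope m = ((-2) − (-2)) / (4 − (-2)) = 0,
    intercept c = (-2) − m·(-2) = -2.
Extremal: y(x) = -2.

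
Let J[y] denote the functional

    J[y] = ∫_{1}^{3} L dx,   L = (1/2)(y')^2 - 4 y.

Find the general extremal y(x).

The Lagrangian is L = (1/2)(y')^2 - 4 y.
∂L/∂y = -4.
∂L/∂y' = y'.
The Euler-Lagrange equation d/dx(∂L/∂y') − ∂L/∂y = 0 becomes:
    y'' + 4 = 0
General solution: y(x) = -2 x^2 + A x + B, where A and B are arbitrary constants fixed by the endpoint conditions.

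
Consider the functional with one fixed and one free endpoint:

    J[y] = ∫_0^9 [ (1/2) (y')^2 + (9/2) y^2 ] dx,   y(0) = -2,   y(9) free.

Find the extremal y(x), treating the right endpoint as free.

The Lagrangian L = (1/2) (y')^2 + (9/2) y^2 gives
    ∂L/∂y = 9 y,   ∂L/∂y' = y'.
Euler-Lagrange: y'' − 9 y = 0.
With k = 3, the general solution is
    y(x) = A cosh(3 x) + B sinh(3 x).
Fixed left endpoint y(0) = -2 ⇒ A = -2.
The right endpoint x = 9 is free, so the natural (transversality) condition is ∂L/∂y' |_{x=9} = 0, i.e. y'(9) = 0.
Compute y'(x) = A k sinh(k x) + B k cosh(k x), so
    y'(9) = A k sinh(k·9) + B k cosh(k·9) = 0
    ⇒ B = −A tanh(k·9) = 2 tanh(3·9).
Therefore the extremal is
    y(x) = −2 cosh(3 x) + 2 tanh(3·9) sinh(3 x).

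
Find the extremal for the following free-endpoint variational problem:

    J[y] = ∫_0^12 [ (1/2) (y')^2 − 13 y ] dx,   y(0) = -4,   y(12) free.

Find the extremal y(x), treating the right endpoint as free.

The Lagrangian L = (1/2) (y')^2 − 13 y gives
    ∂L/∂y = −13,   ∂L/∂y' = y'.
Euler-Lagrange: d/dx(y') − (−13) = 0, i.e. y'' + 13 = 0, so
    y(x) = −(13/2) x^2 + C1 x + C2.
Fixed left endpoint y(0) = -4 ⇒ C2 = -4.
The right endpoint x = 12 is free, so the natural (transversality) condition is ∂L/∂y' |_{x=12} = 0, i.e. y'(12) = 0.
Compute y'(x) = −13 x + C1, so y'(12) = −156 + C1 = 0 ⇒ C1 = 156.
Therefore the extremal is
    y(x) = −(13/2) x^2 + 156 x − 4.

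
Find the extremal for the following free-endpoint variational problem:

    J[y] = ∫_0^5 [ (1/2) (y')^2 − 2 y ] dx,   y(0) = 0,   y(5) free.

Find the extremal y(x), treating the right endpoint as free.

The Lagrangian L = (1/2) (y')^2 − 2 y gives
    ∂L/∂y = −2,   ∂L/∂y' = y'.
Euler-Lagrange: d/dx(y') − (−2) = 0, i.e. y'' + 2 = 0, so
    y(x) = −(2/2) x^2 + C1 x + C2.
Fixed left endpoint y(0) = 0 ⇒ C2 = 0.
The right endpoint x = 5 is free, so the natural (transversality) condition is ∂L/∂y' |_{x=5} = 0, i.e. y'(5) = 0.
Compute y'(x) = −2 x + C1, so y'(5) = −10 + C1 = 0 ⇒ C1 = 10.
Therefore the extremal is
    y(x) = −x^2 + 10 x.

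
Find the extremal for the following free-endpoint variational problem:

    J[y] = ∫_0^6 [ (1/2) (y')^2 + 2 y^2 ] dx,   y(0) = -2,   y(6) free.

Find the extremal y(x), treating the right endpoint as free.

The Lagrangian L = (1/2) (y')^2 + 2 y^2 gives
    ∂L/∂y = 4 y,   ∂L/∂y' = y'.
Euler-Lagrange: y'' − 4 y = 0.
With k = 2, the general solution is
    y(x) = A cosh(2 x) + B sinh(2 x).
Fixed left endpoint y(0) = -2 ⇒ A = -2.
The right endpoint x = 6 is free, so the natural (transversality) condition is ∂L/∂y' |_{x=6} = 0, i.e. y'(6) = 0.
Compute y'(x) = A k sinh(k x) + B k cosh(k x), so
    y'(6) = A k sinh(k·6) + B k cosh(k·6) = 0
    ⇒ B = −A tanh(k·6) = 2 tanh(2·6).
Therefore the extremal is
    y(x) = −2 cosh(2 x) + 2 tanh(2·6) sinh(2 x).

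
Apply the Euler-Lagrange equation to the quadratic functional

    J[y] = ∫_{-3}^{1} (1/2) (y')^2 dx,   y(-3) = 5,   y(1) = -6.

The Lagrangian is L = (1/2) (y')^2.
Compute ∂L/∂y = 0, ∂L/∂y' = y'.
The Euler-Lagrange equation d/dx(∂L/∂y') − ∂L/∂y = 0 reduces to
    y'' = 0.
Its general solution is
    y(x) = A x + B,
with A, B fixed by the endpoint conditions.
Applying the endpoint conditions y(-3) = 5 and y(1) = -6: solve A·-3 + B = 5 and A·1 + B = -6. Subtracting gives A(1 − -3) = -6 − 5, so A = -11/4, and B = 5 − A·-3 = -13/4. Therefore
    y(x) = (-11/4) x - 13/4.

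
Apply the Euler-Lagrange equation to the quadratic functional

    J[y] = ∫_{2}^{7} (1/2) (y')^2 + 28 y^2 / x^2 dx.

The Lagrangian is L = (1/2) (y')^2 + 28 y^2 / x^2.
Compute ∂L/∂y = 56y/x^2, ∂L/∂y' = y'.
The Euler-Lagrange equation d/dx(∂L/∂y') − ∂L/∂y = 0 reduces to
    y'' − 56/x^2 · y = 0  (x > 0).
Its general solution is
    y(x) = A x^8 + B x^(-7),
with A, B fixed by the endpoint conditions.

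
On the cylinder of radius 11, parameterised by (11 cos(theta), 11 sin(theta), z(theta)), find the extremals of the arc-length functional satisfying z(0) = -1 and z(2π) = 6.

Parameterise the cylinder of radius R = 11 as
    r(θ) = (11 cos θ, 11 sin θ, z(θ)).
The arc-length element is
    ds = sqrt(121 + (dz/dθ)^2) dθ,
so the Lagrangian is L = sqrt(121 + z'^2).
L depends on z' only, not on z or θ, so ∂L/∂z = 0 and
    ∂L/∂z' = z' / sqrt(121 + z'^2).
The Euler-Lagrange equation gives
    d/dθ( z' / sqrt(121 + z'^2) ) = 0,
so z' is constant. Integrating once:
    z(θ) = a θ + b,
a helix on the cylinder (a straight line when the cylinder is unrolled). The constants a, b are determined by the endpoint conditions.
With endpoint conditions z(0) = -1 and z(2π) = 6: from z(0) = b we get b = -1, and a·2π + -1 = 6 gives a = 7/(2π), so
    z(θ) = (7/(2π)) θ − 1.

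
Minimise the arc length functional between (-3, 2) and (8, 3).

Arc-length functional: J[y] = ∫ sqrt(1 + (y')^2) dx.
Lagrangian L = sqrt(1 + (y')^2) has no explicit y dependence, so ∂L/∂y = 0 and the Euler-Lagrange equation gives
    d/dx( y' / sqrt(1 + (y')^2) ) = 0  ⇒  y' / sqrt(1 + (y')^2) = const.
Hence y' is constant, so y(x) is affine.
Fitting the endpoints (-3, 2) and (8, 3):
    slope m = (3 − 2) / (8 − (-3)) = 1/11,
    intercept c = 2 − m·(-3) = 25/11.
Extremal: y(x) = (1/11) x + 25/11.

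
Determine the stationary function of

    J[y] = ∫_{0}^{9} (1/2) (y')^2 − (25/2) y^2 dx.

The Lagrangian is L = (1/2) (y')^2 − (25/2) y^2.
Compute ∂L/∂y = -25y, ∂L/∂y' = y'.
The Euler-Lagrange equation d/dx(∂L/∂y') − ∂L/∂y = 0 reduces to
    y'' + 25 y = 0.
Its general solution is
    y(x) = A sin(5x) + B cos(5x),
with A, B fixed by the endpoint conditions.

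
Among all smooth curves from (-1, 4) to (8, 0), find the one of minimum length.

Arc-length functional: J[y] = ∫ sqrt(1 + (y')^2) dx.
Lagrangian L = sqrt(1 + (y')^2) has no explicit y dependence, so ∂L/∂y = 0 and the Euler-Lagrange equation gives
    d/dx( y' / sqrt(1 + (y')^2) ) = 0  ⇒  y' / sqrt(1 + (y')^2) = const.
Hence y' is constant, so y(x) is affine.
Fitting the endpoints (-1, 4) and (8, 0):
    slope m = (0 − 4) / (8 − (-1)) = -4/9,
    intercept c = 4 − m·(-1) = 32/9.
Extremal: y(x) = (-4/9) x + 32/9.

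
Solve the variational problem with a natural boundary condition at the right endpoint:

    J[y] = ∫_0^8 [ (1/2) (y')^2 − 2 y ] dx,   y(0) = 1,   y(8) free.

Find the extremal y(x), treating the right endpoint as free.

The Lagrangian L = (1/2) (y')^2 − 2 y gives
    ∂L/∂y = −2,   ∂L/∂y' = y'.
Euler-Lagrange: d/dx(y') − (−2) = 0, i.e. y'' + 2 = 0, so
    y(x) = −(2/2) x^2 + C1 x + C2.
Fixed left endpoint y(0) = 1 ⇒ C2 = 1.
The right endpoint x = 8 is free, so the natural (transversality) condition is ∂L/∂y' |_{x=8} = 0, i.e. y'(8) = 0.
Compute y'(x) = −2 x + C1, so y'(8) = −16 + C1 = 0 ⇒ C1 = 16.
Therefore the extremal is
    y(x) = −x^2 + 16 x + 1.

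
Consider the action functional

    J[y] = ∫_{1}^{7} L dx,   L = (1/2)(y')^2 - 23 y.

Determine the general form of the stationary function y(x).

The Lagrangian is L = (1/2)(y')^2 - 23 y.
∂L/∂y = -23.
∂L/∂y' = y'.
The Euler-Lagrange equation d/dx(∂L/∂y') − ∂L/∂y = 0 becomes:
    y'' + 23 = 0
General solution: y(x) = -(23/2) x^2 + A x + B, where A and B are arbitrary constants fixed by the endpoint conditions.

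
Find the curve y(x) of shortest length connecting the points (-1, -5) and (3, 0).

Arc-length functional: J[y] = ∫ sqrt(1 + (y')^2) dx.
Lagrangian L = sqrt(1 + (y')^2) has no explicit y dependence, so ∂L/∂y = 0 and the Euler-Lagrange equation gives
    d/dx( y' / sqrt(1 + (y')^2) ) = 0  ⇒  y' / sqrt(1 + (y')^2) = const.
Hence y' is constant, so y(x) is affine.
Fitting the endpoints (-1, -5) and (3, 0):
    slope m = (0 − (-5)) / (3 − (-1)) = 5/4,
    intercept c = (-5) − m·(-1) = -15/4.
Extremal: y(x) = (5/4) x - 15/4.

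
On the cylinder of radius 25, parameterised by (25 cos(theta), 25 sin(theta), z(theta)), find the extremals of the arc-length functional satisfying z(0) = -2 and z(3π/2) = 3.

Parameterise the cylinder of radius R = 25 as
    r(θ) = (25 cos θ, 25 sin θ, z(θ)).
The arc-length element is
    ds = sqrt(625 + (dz/dθ)^2) dθ,
so the Lagrangian is L = sqrt(625 + z'^2).
L depends on z' only, not on z or θ, so ∂L/∂z = 0 and
    ∂L/∂z' = z' / sqrt(625 + z'^2).
The Euler-Lagrange equation gives
    d/dθ( z' / sqrt(625 + z'^2) ) = 0,
so z' is constant. Integrating once:
    z(θ) = a θ + b,
a helix on the cylinder (a straight line when the cylinder is unrolled). The constants a, b are determined by the endpoint conditions.
With endpoint conditions z(0) = -2 and z(3π/2) = 3: from z(0) = b we get b = -2, and a·3π/2 + -2 = 3 gives a = 10/(3π), so
    z(θ) = (10/(3π)) θ − 2.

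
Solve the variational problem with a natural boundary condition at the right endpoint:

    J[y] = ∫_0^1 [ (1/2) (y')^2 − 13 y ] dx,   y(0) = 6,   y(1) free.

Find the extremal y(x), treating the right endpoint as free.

The Lagrangian L = (1/2) (y')^2 − 13 y gives
    ∂L/∂y = −13,   ∂L/∂y' = y'.
Euler-Lagrange: d/dx(y') − (−13) = 0, i.e. y'' + 13 = 0, so
    y(x) = −(13/2) x^2 + C1 x + C2.
Fixed left endpoint y(0) = 6 ⇒ C2 = 6.
The right endpoint x = 1 is free, so the natural (transversality) condition is ∂L/∂y' |_{x=1} = 0, i.e. y'(1) = 0.
Compute y'(x) = −13 x + C1, so y'(1) = −13 + C1 = 0 ⇒ C1 = 13.
Therefore the extremal is
    y(x) = −(13/2) x^2 + 13 x + 6.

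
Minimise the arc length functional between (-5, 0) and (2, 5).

Arc-length functional: J[y] = ∫ sqrt(1 + (y')^2) dx.
Lagrangian L = sqrt(1 + (y')^2) has no explicit y dependence, so ∂L/∂y = 0 and the Euler-Lagrange equation gives
    d/dx( y' / sqrt(1 + (y')^2) ) = 0  ⇒  y' / sqrt(1 + (y')^2) = const.
Hence y' is constant, so y(x) is affine.
Fitting the endpoints (-5, 0) and (2, 5):
    slope m = (5 − 0) / (2 − (-5)) = 5/7,
    intercept c = 0 − m·(-5) = 25/7.
Extremal: y(x) = (5/7) x + 25/7.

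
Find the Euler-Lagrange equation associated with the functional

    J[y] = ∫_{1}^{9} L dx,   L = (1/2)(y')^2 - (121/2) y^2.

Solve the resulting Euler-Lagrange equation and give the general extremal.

The Lagrangian is L = (1/2)(y')^2 - (121/2) y^2.
∂L/∂y = -121y.
∂L/∂y' = y'.
The Euler-Lagrange equation d/dx(∂L/∂y') − ∂L/∂y = 0 becomes:
    y'' + 121 y = 0
General solution: y(x) = A sin(11x) + B cos(11x), where A and B are arbitrary constants fixed by the endpoint conditions.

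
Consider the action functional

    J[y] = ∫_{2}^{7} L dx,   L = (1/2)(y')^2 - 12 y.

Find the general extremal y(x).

The Lagrangian is L = (1/2)(y')^2 - 12 y.
∂L/∂y = -12.
∂L/∂y' = y'.
The Euler-Lagrange equation d/dx(∂L/∂y') − ∂L/∂y = 0 becomes:
    y'' + 12 = 0
General solution: y(x) = -6 x^2 + A x + B, where A and B are arbitrary constants fixed by the endpoint conditions.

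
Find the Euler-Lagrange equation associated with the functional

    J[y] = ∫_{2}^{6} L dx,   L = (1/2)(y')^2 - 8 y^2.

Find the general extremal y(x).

The Lagrangian is L = (1/2)(y')^2 - 8 y^2.
∂L/∂y = -16y.
∂L/∂y' = y'.
The Euler-Lagrange equation d/dx(∂L/∂y') − ∂L/∂y = 0 becomes:
    y'' + 16 y = 0
General solution: y(x) = A sin(4x) + B cos(4x), where A and B are arbitrary constants fixed by the endpoint conditions.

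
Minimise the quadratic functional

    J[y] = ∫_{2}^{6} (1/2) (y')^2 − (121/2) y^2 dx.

The Lagrangian is L = (1/2) (y')^2 − (121/2) y^2.
Compute ∂L/∂y = -121y, ∂L/∂y' = y'.
The Euler-Lagrange equation d/dx(∂L/∂y') − ∂L/∂y = 0 reduces to
    y'' + 121 y = 0.
Its general solution is
    y(x) = A sin(11x) + B cos(11x),
with A, B fixed by the endpoint conditions.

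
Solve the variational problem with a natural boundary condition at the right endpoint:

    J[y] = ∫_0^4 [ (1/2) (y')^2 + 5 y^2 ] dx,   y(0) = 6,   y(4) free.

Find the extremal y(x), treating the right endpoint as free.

The Lagrangian L = (1/2) (y')^2 + 5 y^2 gives
    ∂L/∂y = 10 y,   ∂L/∂y' = y'.
Euler-Lagrange: y'' − 10 y = 0.
With k = sqrt(10), the general solution is
    y(x) = A cosh(sqrt(10) x) + B sinh(sqrt(10) x).
Fixed left endpoint y(0) = 6 ⇒ A = 6.
The right endpoint x = 4 is free, so the natural (transversality) condition is ∂L/∂y' |_{x=4} = 0, i.e. y'(4) = 0.
Compute y'(x) = A k sinh(k x) + B k cosh(k x), so
    y'(4) = A k sinh(k·4) + B k cosh(k·4) = 0
    ⇒ B = −A tanh(k·4) = − 6 tanh(sqrt(10)·4).
Therefore the extremal is
    y(x) = 6 cosh(sqrt(10) x) − 6 tanh(sqrt(10)·4) sinh(sqrt(10) x).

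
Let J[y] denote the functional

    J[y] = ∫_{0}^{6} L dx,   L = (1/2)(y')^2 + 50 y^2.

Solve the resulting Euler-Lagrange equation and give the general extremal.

The Lagrangian is L = (1/2)(y')^2 + 50 y^2.
∂L/∂y = 100y.
∂L/∂y' = y'.
The Euler-Lagrange equation d/dx(∂L/∂y') − ∂L/∂y = 0 becomes:
    y'' - 100 y = 0
General solution: y(x) = A e^(10x) + B e^(-10x), where A and B are arbitrary constants fixed by the endpoint conditions.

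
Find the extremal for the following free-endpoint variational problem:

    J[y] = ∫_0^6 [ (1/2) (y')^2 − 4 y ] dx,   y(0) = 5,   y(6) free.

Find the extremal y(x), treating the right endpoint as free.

The Lagrangian L = (1/2) (y')^2 − 4 y gives
    ∂L/∂y = −4,   ∂L/∂y' = y'.
Euler-Lagrange: d/dx(y') − (−4) = 0, i.e. y'' + 4 = 0, so
    y(x) = −(4/2) x^2 + C1 x + C2.
Fixed left endpoint y(0) = 5 ⇒ C2 = 5.
The right endpoint x = 6 is free, so the natural (transversality) condition is ∂L/∂y' |_{x=6} = 0, i.e. y'(6) = 0.
Compute y'(x) = −4 x + C1, so y'(6) = −24 + C1 = 0 ⇒ C1 = 24.
Therefore the extremal is
    y(x) = −2 x^2 + 24 x + 5.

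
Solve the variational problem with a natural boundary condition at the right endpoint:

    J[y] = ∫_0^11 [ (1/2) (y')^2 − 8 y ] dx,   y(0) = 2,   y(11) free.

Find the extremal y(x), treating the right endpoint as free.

The Lagrangian L = (1/2) (y')^2 − 8 y gives
    ∂L/∂y = −8,   ∂L/∂y' = y'.
Euler-Lagrange: d/dx(y') − (−8) = 0, i.e. y'' + 8 = 0, so
    y(x) = −(8/2) x^2 + C1 x + C2.
Fixed left endpoint y(0) = 2 ⇒ C2 = 2.
The right endpoint x = 11 is free, so the natural (transversality) condition is ∂L/∂y' |_{x=11} = 0, i.e. y'(11) = 0.
Compute y'(x) = −8 x + C1, so y'(11) = −88 + C1 = 0 ⇒ C1 = 88.
Therefore the extremal is
    y(x) = −4 x^2 + 88 x + 2.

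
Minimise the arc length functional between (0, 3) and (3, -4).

Arc-length functional: J[y] = ∫ sqrt(1 + (y')^2) dx.
Lagrangian L = sqrt(1 + (y')^2) has no explicit y dependence, so ∂L/∂y = 0 and the Euler-Lagrange equation gives
    d/dx( y' / sqrt(1 + (y')^2) ) = 0  ⇒  y' / sqrt(1 + (y')^2) = const.
Hence y' is constant, so y(x) is affine.
Fitting the endpoints (0, 3) and (3, -4):
    slope m = ((-4) − 3) / (3 − 0) = -7/3,
    intercept c = 3 − m·0 = 3.
Extremal: y(x) = (-7/3) x + 3.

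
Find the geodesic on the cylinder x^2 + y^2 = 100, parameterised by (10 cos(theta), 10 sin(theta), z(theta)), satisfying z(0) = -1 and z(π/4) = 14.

Parameterise the cylinder of radius R = 10 as
    r(θ) = (10 cos θ, 10 sin θ, z(θ)).
The arc-length element is
    ds = sqrt(100 + (dz/dθ)^2) dθ,
so the Lagrangian is L = sqrt(100 + z'^2).
L depends on z' only, not on z or θ, so ∂L/∂z = 0 and
    ∂L/∂z' = z' / sqrt(100 + z'^2).
The Euler-Lagrange equation gives
    d/dθ( z' / sqrt(100 + z'^2) ) = 0,
so z' is constant. Integrating once:
    z(θ) = a θ + b,
a helix on the cylinder (a straight line when the cylinder is unrolled). The constants a, b are determined by the endpoint conditions.
With endpoint conditions z(0) = -1 and z(π/4) = 14: from z(0) = b we get b = -1, and a·π/4 + -1 = 14 gives a = 60/π, so
    z(θ) = (60/π) θ − 1.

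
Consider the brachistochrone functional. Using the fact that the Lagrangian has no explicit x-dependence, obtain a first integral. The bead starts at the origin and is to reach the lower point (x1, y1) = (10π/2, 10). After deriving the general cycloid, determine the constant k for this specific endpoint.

The Lagrangian L = sqrt((1 + y'^2) / y) has no explicit x dependence, so the Beltrami identity applies:
    L − y' ∂L/∂y' = C.
Compute ∂L/∂y' = y' / sqrt(y (1 + y'^2)).
Substitute:
    sqrt((1 + y'^2)/y) − y'·y' / sqrt(y (1 + y'^2))
    = (1 + y'^2) / sqrt(y (1 + y'^2)) − y'^2 / sqrt(y (1 + y'^2))
    = 1 / sqrt(y (1 + y'^2)) = C.
Squaring and rearranging gives the first integral
    y (1 + y'^2) = 1/C^2 =: k   (constant).
Solving this first-order ODE by the substitution
    y = (k/2)(1 − cos θ)
yields the cycloid parameterisation
    x(θ) = (k/2)(θ − sin θ),   y(θ) = (k/2)(1 − cos θ).
The constant k is fixed by the endpoint condition.
Now fit the given lower endpoint (x1, y1) = (10π/2, 10). At the bottom of the first arch (θ = π), the parametric equations give
    y(π) = (k/2)(1 − cos π) = k,
    x(π) = (k/2)(π − sin π) = kπ/2.
Matching y(π) = 10 gives k = 10, consistent with x(π) = 10π/2. Therefore the specific cycloid is
    x(θ) = (10/2)(θ − sin θ),   y(θ) = (10/2)(1 − cos θ).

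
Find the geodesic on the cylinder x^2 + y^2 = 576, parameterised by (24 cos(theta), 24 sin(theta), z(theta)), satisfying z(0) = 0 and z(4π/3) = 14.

Parameterise the cylinder of radius R = 24 as
    r(θ) = (24 cos θ, 24 sin θ, z(θ)).
The arc-length element is
    ds = sqrt(576 + (dz/dθ)^2) dθ,
so the Lagrangian is L = sqrt(576 + z'^2).
L depends on z' only, not on z or θ, so ∂L/∂z = 0 and
    ∂L/∂z' = z' / sqrt(576 + z'^2).
The Euler-Lagrange equation gives
    d/dθ( z' / sqrt(576 + z'^2) ) = 0,
so z' is constant. Integrating once:
    z(θ) = a θ + b,
a helix on the cylinder (a straight line when the cylinder is unrolled). The constants a, b are determined by the endpoint conditions.
With endpoint conditions z(0) = 0 and z(4π/3) = 14: from z(0) = b we get b = 0, and a·4π/3 + 0 = 14 gives a = 21/(2π), so
    z(θ) = (21/(2π)) θ.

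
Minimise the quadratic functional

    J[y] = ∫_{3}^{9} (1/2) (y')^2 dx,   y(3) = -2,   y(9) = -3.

The Lagrangian is L = (1/2) (y')^2.
Compute ∂L/∂y = 0, ∂L/∂y' = y'.
The Euler-Lagrange equation d/dx(∂L/∂y') − ∂L/∂y = 0 reduces to
    y'' = 0.
Its general solution is
    y(x) = A x + B,
with A, B fixed by the endpoint conditions.
Applying the endpoint conditions y(3) = -2 and y(9) = -3: solve A·3 + B = -2 and A·9 + B = -3. Subtracting gives A(9 − 3) = -3 − -2, so A = -1/6, and B = -2 − A·3 = -3/2. Therefore
    y(x) = (-1/6) x - 3/2.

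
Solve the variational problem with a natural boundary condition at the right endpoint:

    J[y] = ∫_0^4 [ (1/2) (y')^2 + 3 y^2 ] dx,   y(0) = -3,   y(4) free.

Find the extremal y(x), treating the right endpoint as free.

The Lagrangian L = (1/2) (y')^2 + 3 y^2 gives
    ∂L/∂y = 6 y,   ∂L/∂y' = y'.
Euler-Lagrange: y'' − 6 y = 0.
With k = sqrt(6), the general solution is
    y(x) = A cosh(sqrt(6) x) + B sinh(sqrt(6) x).
Fixed left endpoint y(0) = -3 ⇒ A = -3.
The right endpoint x = 4 is free, so the natural (transversality) condition is ∂L/∂y' |_{x=4} = 0, i.e. y'(4) = 0.
Compute y'(x) = A k sinh(k x) + B k cosh(k x), so
    y'(4) = A k sinh(k·4) + B k cosh(k·4) = 0
    ⇒ B = −A tanh(k·4) = 3 tanh(sqrt(6)·4).
Therefore the extremal is
    y(x) = −3 cosh(sqrt(6) x) + 3 tanh(sqrt(6)·4) sinh(sqrt(6) x).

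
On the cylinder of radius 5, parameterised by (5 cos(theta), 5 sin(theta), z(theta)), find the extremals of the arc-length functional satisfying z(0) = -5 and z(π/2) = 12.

Parameterise the cylinder of radius R = 5 as
    r(θ) = (5 cos θ, 5 sin θ, z(θ)).
The arc-length element is
    ds = sqrt(25 + (dz/dθ)^2) dθ,
so the Lagrangian is L = sqrt(25 + z'^2).
L depends on z' only, not on z or θ, so ∂L/∂z = 0 and
    ∂L/∂z' = z' / sqrt(25 + z'^2).
The Euler-Lagrange equation gives
    d/dθ( z' / sqrt(25 + z'^2) ) = 0,
so z' is constant. Integrating once:
    z(θ) = a θ + b,
a helix on the cylinder (a straight line when the cylinder is unrolled). The constants a, b are determined by the endpoint conditions.
With endpoint conditions z(0) = -5 and z(π/2) = 12: from z(0) = b we get b = -5, and a·π/2 + -5 = 12 gives a = 34/π, so
    z(θ) = (34/π) θ − 5.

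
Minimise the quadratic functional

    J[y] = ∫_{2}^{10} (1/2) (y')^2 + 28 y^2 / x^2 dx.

The Lagrangian is L = (1/2) (y')^2 + 28 y^2 / x^2.
Compute ∂L/∂y = 56y/x^2, ∂L/∂y' = y'.
The Euler-Lagrange equation d/dx(∂L/∂y') − ∂L/∂y = 0 reduces to
    y'' − 56/x^2 · y = 0  (x > 0).
Its general solution is
    y(x) = A x^8 + B x^(-7),
with A, B fixed by the endpoint conditions.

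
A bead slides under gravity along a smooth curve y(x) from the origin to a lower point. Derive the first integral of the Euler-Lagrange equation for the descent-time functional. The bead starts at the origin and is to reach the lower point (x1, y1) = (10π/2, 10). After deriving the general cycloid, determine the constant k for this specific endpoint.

The Lagrangian L = sqrt((1 + y'^2) / y) has no explicit x dependence, so the Beltrami identity applies:
    L − y' ∂L/∂y' = C.
Compute ∂L/∂y' = y' / sqrt(y (1 + y'^2)).
Substitute:
    sqrt((1 + y'^2)/y) − y'·y' / sqrt(y (1 + y'^2))
    = (1 + y'^2) / sqrt(y (1 + y'^2)) − y'^2 / sqrt(y (1 + y'^2))
    = 1 / sqrt(y (1 + y'^2)) = C.
Squaring and rearranging gives the first integral
    y (1 + y'^2) = 1/C^2 =: k   (constant).
Solving this first-order ODE by the substitution
    y = (k/2)(1 − cos θ)
yields the cycloid parameterisation
    x(θ) = (k/2)(θ − sin θ),   y(θ) = (k/2)(1 − cos θ).
The constant k is fixed by the endpoint condition.
Now fit the given lower endpoint (x1, y1) = (10π/2, 10). At the bottom of the first arch (θ = π), the parametric equations give
    y(π) = (k/2)(1 − cos π) = k,
    x(π) = (k/2)(π − sin π) = kπ/2.
Matching y(π) = 10 gives k = 10, consistent with x(π) = 10π/2. Therefore the specific cycloid is
    x(θ) = (10/2)(θ − sin θ),   y(θ) = (10/2)(1 − cos θ).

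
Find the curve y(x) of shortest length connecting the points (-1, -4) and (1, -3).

Arc-length functional: J[y] = ∫ sqrt(1 + (y')^2) dx.
Lagrangian L = sqrt(1 + (y')^2) has no explicit y dependence, so ∂L/∂y = 0 and the Euler-Lagrange equation gives
    d/dx( y' / sqrt(1 + (y')^2) ) = 0  ⇒  y' / sqrt(1 + (y')^2) = const.
Hence y' is constant, so y(x) is affine.
Fitting the endpoints (-1, -4) and (1, -3):
    slope m = ((-3) − (-4)) / (1 − (-1)) = 1/2,
    intercept c = (-4) − m·(-1) = -7/2.
Extremal: y(x) = (1/2) x - 7/2.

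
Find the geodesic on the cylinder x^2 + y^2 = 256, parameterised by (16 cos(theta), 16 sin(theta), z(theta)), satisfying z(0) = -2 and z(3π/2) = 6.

Parameterise the cylinder of radius R = 16 as
    r(θ) = (16 cos θ, 16 sin θ, z(θ)).
The arc-length element is
    ds = sqrt(256 + (dz/dθ)^2) dθ,
so the Lagrangian is L = sqrt(256 + z'^2).
L depends on z' only, not on z or θ, so ∂L/∂z = 0 and
    ∂L/∂z' = z' / sqrt(256 + z'^2).
The Euler-Lagrange equation gives
    d/dθ( z' / sqrt(256 + z'^2) ) = 0,
so z' is constant. Integrating once:
    z(θ) = a θ + b,
a helix on the cylinder (a straight line when the cylinder is unrolled). The constants a, b are determined by the endpoint conditions.
With endpoint conditions z(0) = -2 and z(3π/2) = 6: from z(0) = b we get b = -2, and a·3π/2 + -2 = 6 gives a = 16/(3π), so
    z(θ) = (16/(3π)) θ − 2.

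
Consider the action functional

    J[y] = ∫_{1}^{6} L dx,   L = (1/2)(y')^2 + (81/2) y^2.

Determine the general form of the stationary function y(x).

The Lagrangian is L = (1/2)(y')^2 + (81/2) y^2.
∂L/∂y = 81y.
∂L/∂y' = y'.
The Euler-Lagrange equation d/dx(∂L/∂y') − ∂L/∂y = 0 becomes:
    y'' - 81 y = 0
General solution: y(x) = A e^(9x) + B e^(-9x), where A and B are arbitrary constants fixed by the endpoint conditions.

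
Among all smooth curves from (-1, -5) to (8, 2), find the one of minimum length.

Arc-length functional: J[y] = ∫ sqrt(1 + (y')^2) dx.
Lagrangian L = sqrt(1 + (y')^2) has no explicit y dependence, so ∂L/∂y = 0 and the Euler-Lagrange equation gives
    d/dx( y' / sqrt(1 + (y')^2) ) = 0  ⇒  y' / sqrt(1 + (y')^2) = const.
Hence y' is constant, so y(x) is affine.
Fitting the endpoints (-1, -5) and (8, 2):
    slope m = (2 − (-5)) / (8 − (-1)) = 7/9,
    intercept c = (-5) − m·(-1) = -38/9.
Extremal: y(x) = (7/9) x - 38/9.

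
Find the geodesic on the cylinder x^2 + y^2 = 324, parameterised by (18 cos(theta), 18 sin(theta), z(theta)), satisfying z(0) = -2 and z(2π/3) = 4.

Parameterise the cylinder of radius R = 18 as
    r(θ) = (18 cos θ, 18 sin θ, z(θ)).
The arc-length element is
    ds = sqrt(324 + (dz/dθ)^2) dθ,
so the Lagrangian is L = sqrt(324 + z'^2).
L depends on z' only, not on z or θ, so ∂L/∂z = 0 and
    ∂L/∂z' = z' / sqrt(324 + z'^2).
The Euler-Lagrange equation gives
    d/dθ( z' / sqrt(324 + z'^2) ) = 0,
so z' is constant. Integrating once:
    z(θ) = a θ + b,
a helix on the cylinder (a straight line when the cylinder is unrolled). The constants a, b are determined by the endpoint conditions.
With endpoint conditions z(0) = -2 and z(2π/3) = 4: from z(0) = b we get b = -2, and a·2π/3 + -2 = 4 gives a = 9/π, so
    z(θ) = (9/π) θ − 2.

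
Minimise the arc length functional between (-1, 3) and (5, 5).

Arc-length functional: J[y] = ∫ sqrt(1 + (y')^2) dx.
Lagrangian L = sqrt(1 + (y')^2) has no explicit y dependence, so ∂L/∂y = 0 and the Euler-Lagrange equation gives
    d/dx( y' / sqrt(1 + (y')^2) ) = 0  ⇒  y' / sqrt(1 + (y')^2) = const.
Hence y' is constant, so y(x) is affine.
Fitting the endpoints (-1, 3) and (5, 5):
    slope m = (5 − 3) / (5 − (-1)) = 1/3,
    intercept c = 3 − m·(-1) = 10/3.
Extremal: y(x) = (1/3) x + 10/3.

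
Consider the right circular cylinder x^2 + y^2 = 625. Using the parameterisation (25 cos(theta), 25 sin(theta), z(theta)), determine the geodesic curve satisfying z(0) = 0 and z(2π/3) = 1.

Parameterise the cylinder of radius R = 25 as
    r(θ) = (25 cos θ, 25 sin θ, z(θ)).
The arc-length element is
    ds = sqrt(625 + (dz/dθ)^2) dθ,
so the Lagrangian is L = sqrt(625 + z'^2).
L depends on z' only, not on z or θ, so ∂L/∂z = 0 and
    ∂L/∂z' = z' / sqrt(625 + z'^2).
The Euler-Lagrange equation gives
    d/dθ( z' / sqrt(625 + z'^2) ) = 0,
so z' is constant. Integrating once:
    z(θ) = a θ + b,
a helix on the cylinder (a straight line when the cylinder is unrolled). The constants a, b are determined by the endpoint conditions.
With endpoint conditions z(0) = 0 and z(2π/3) = 1: from z(0) = b we get b = 0, and a·2π/3 + 0 = 1 gives a = 3/(2π), so
    z(θ) = (3/(2π)) θ.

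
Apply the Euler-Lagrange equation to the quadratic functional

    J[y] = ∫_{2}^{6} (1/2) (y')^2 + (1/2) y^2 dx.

The Lagrangian is L = (1/2) (y')^2 + (1/2) y^2.
Compute ∂L/∂y = y, ∂L/∂y' = y'.
The Euler-Lagrange equation d/dx(∂L/∂y') − ∂L/∂y = 0 reduces to
    y'' − y = 0.
Its general solution is
    y(x) = A e^x + B e^(−x),
with A, B fixed by the endpoint conditions.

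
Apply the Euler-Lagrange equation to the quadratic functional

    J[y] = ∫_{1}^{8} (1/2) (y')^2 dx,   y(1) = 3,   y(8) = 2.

The Lagrangian is L = (1/2) (y')^2.
Compute ∂L/∂y = 0, ∂L/∂y' = y'.
The Euler-Lagrange equation d/dx(∂L/∂y') − ∂L/∂y = 0 reduces to
    y'' = 0.
Its general solution is
    y(x) = A x + B,
with A, B fixed by the endpoint conditions.
Applying the endpoint conditions y(1) = 3 and y(8) = 2: solve A·1 + B = 3 and A·8 + B = 2. Subtracting gives A(8 − 1) = 2 − 3, so A = -1/7, and B = 3 − A·1 = 22/7. Therefore
    y(x) = (-1/7) x + 22/7.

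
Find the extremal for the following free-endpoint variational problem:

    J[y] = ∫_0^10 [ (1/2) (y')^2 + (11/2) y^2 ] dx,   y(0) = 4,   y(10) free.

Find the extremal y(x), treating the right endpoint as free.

The Lagrangian L = (1/2) (y')^2 + (11/2) y^2 gives
    ∂L/∂y = 11 y,   ∂L/∂y' = y'.
Euler-Lagrange: y'' − 11 y = 0.
With k = sqrt(11), the general solution is
    y(x) = A cosh(sqrt(11) x) + B sinh(sqrt(11) x).
Fixed left endpoint y(0) = 4 ⇒ A = 4.
The right endpoint x = 10 is free, so the natural (transversality) condition is ∂L/∂y' |_{x=10} = 0, i.e. y'(10) = 0.
Compute y'(x) = A k sinh(k x) + B k cosh(k x), so
    y'(10) = A k sinh(k·10) + B k cosh(k·10) = 0
    ⇒ B = −A tanh(k·10) = − 4 tanh(sqrt(11)·10).
Therefore the extremal is
    y(x) = 4 cosh(sqrt(11) x) − 4 tanh(sqrt(11)·10) sinh(sqrt(11) x).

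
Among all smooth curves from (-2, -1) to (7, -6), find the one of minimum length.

Arc-length functional: J[y] = ∫ sqrt(1 + (y')^2) dx.
Lagrangian L = sqrt(1 + (y')^2) has no explicit y dependence, so ∂L/∂y = 0 and the Euler-Lagrange equation gives
    d/dx( y' / sqrt(1 + (y')^2) ) = 0  ⇒  y' / sqrt(1 + (y')^2) = const.
Hence y' is constant, so y(x) is affine.
Fitting the endpoints (-2, -1) and (7, -6):
    slope m = ((-6) − (-1)) / (7 − (-2)) = -5/9,
    intercept c = (-1) − m·(-2) = -19/9.
Extremal: y(x) = (-5/9) x - 19/9.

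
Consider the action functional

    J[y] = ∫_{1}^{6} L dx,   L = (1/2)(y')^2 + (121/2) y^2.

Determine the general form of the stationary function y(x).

The Lagrangian is L = (1/2)(y')^2 + (121/2) y^2.
∂L/∂y = 121y.
∂L/∂y' = y'.
The Euler-Lagrange equation d/dx(∂L/∂y') − ∂L/∂y = 0 becomes:
    y'' - 121 y = 0
General solution: y(x) = A e^(11x) + B e^(-11x), where A and B are arbitrary constants fixed by the endpoint conditions.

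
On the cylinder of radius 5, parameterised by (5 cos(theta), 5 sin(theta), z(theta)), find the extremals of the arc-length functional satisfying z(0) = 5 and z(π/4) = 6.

Parameterise the cylinder of radius R = 5 as
    r(θ) = (5 cos θ, 5 sin θ, z(θ)).
The arc-length element is
    ds = sqrt(25 + (dz/dθ)^2) dθ,
so the Lagrangian is L = sqrt(25 + z'^2).
L depends on z' only, not on z or θ, so ∂L/∂z = 0 and
    ∂L/∂z' = z' / sqrt(25 + z'^2).
The Euler-Lagrange equation gives
    d/dθ( z' / sqrt(25 + z'^2) ) = 0,
so z' is constant. Integrating once:
    z(θ) = a θ + b,
a helix on the cylinder (a straight line when the cylinder is unrolled). The constants a, b are determined by the endpoint conditions.
With endpoint conditions z(0) = 5 and z(π/4) = 6: from z(0) = b we get b = 5, and a·π/4 + 5 = 6 gives a = 4/π, so
    z(θ) = (4/π) θ + 5.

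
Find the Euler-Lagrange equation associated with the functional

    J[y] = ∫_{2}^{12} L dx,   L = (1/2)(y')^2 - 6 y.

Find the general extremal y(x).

The Lagrangian is L = (1/2)(y')^2 - 6 y.
∂L/∂y = -6.
∂L/∂y' = y'.
The Euler-Lagrange equation d/dx(∂L/∂y') − ∂L/∂y = 0 becomes:
    y'' + 6 = 0
General solution: y(x) = -3 x^2 + A x + B, where A and B are arbitrary constants fixed by the endpoint conditions.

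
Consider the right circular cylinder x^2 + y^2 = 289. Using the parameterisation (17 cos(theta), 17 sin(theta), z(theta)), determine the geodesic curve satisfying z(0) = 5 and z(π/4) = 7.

Parameterise the cylinder of radius R = 17 as
    r(θ) = (17 cos θ, 17 sin θ, z(θ)).
The arc-length element is
    ds = sqrt(289 + (dz/dθ)^2) dθ,
so the Lagrangian is L = sqrt(289 + z'^2).
L depends on z' only, not on z or θ, so ∂L/∂z = 0 and
    ∂L/∂z' = z' / sqrt(289 + z'^2).
The Euler-Lagrange equation gives
    d/dθ( z' / sqrt(289 + z'^2) ) = 0,
so z' is constant. Integrating once:
    z(θ) = a θ + b,
a helix on the cylinder (a straight line when the cylinder is unrolled). The constants a, b are determined by the endpoint conditions.
With endpoint conditions z(0) = 5 and z(π/4) = 7: from z(0) = b we get b = 5, and a·π/4 + 5 = 7 gives a = 8/π, so
    z(θ) = (8/π) θ + 5.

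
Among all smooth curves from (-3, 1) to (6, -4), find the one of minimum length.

Arc-length functional: J[y] = ∫ sqrt(1 + (y')^2) dx.
Lagrangian L = sqrt(1 + (y')^2) has no explicit y dependence, so ∂L/∂y = 0 and the Euler-Lagrange equation gives
    d/dx( y' / sqrt(1 + (y')^2) ) = 0  ⇒  y' / sqrt(1 + (y')^2) = const.
Hence y' is constant, so y(x) is affine.
Fitting the endpoints (-3, 1) and (6, -4):
    slope m = ((-4) − 1) / (6 − (-3)) = -5/9,
    intercept c = 1 − m·(-3) = -2/3.
Extremal: y(x) = (-5/9) x - 2/3.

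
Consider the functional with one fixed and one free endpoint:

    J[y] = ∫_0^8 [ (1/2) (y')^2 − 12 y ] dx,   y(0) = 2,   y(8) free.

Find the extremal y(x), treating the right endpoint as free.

The Lagrangian L = (1/2) (y')^2 − 12 y gives
    ∂L/∂y = −12,   ∂L/∂y' = y'.
Euler-Lagrange: d/dx(y') − (−12) = 0, i.e. y'' + 12 = 0, so
    y(x) = −(12/2) x^2 + C1 x + C2.
Fixed left endpoint y(0) = 2 ⇒ C2 = 2.
The right endpoint x = 8 is free, so the natural (transversality) condition is ∂L/∂y' |_{x=8} = 0, i.e. y'(8) = 0.
Compute y'(x) = −12 x + C1, so y'(8) = −96 + C1 = 0 ⇒ C1 = 96.
Therefore the extremal is
    y(x) = −6 x^2 + 96 x + 2.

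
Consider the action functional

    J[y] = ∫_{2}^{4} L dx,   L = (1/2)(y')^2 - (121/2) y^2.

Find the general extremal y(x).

The Lagrangian is L = (1/2)(y')^2 - (121/2) y^2.
∂L/∂y = -121y.
∂L/∂y' = y'.
The Euler-Lagrange equation d/dx(∂L/∂y') − ∂L/∂y = 0 becomes:
    y'' + 121 y = 0
General solution: y(x) = A sin(11x) + B cos(11x), where A and B are arbitrary constants fixed by the endpoint conditions.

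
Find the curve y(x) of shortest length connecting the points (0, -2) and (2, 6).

Arc-length functional: J[y] = ∫ sqrt(1 + (y')^2) dx.
Lagrangian L = sqrt(1 + (y')^2) has no explicit y dependence, so ∂L/∂y = 0 and the Euler-Lagrange equation gives
    d/dx( y' / sqrt(1 + (y')^2) ) = 0  ⇒  y' / sqrt(1 + (y')^2) = const.
Hence y' is constant, so y(x) is affine.
Fitting the endpoints (0, -2) and (2, 6):
    slope m = (6 − (-2)) / (2 − 0) = 4,
    intercept c = (-2) − m·0 = -2.
Extremal: y(x) = 4 x - 2.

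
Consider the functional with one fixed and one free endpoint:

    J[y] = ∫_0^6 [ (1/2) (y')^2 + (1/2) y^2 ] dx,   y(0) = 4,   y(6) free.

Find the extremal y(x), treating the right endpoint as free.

The Lagrangian L = (1/2) (y')^2 + (1/2) y^2 gives
    ∂L/∂y = 1 y,   ∂L/∂y' = y'.
Euler-Lagrange: y'' − y = 0.
With k = 1, the general solution is
    y(x) = A cosh(x) + B sinh(x).
Fixed left endpoint y(0) = 4 ⇒ A = 4.
The right endpoint x = 6 is free, so the natural (transversality) condition is ∂L/∂y' |_{x=6} = 0, i.e. y'(6) = 0.
Compute y'(x) = A k sinh(k x) + B k cosh(k x), so
    y'(6) = A k sinh(k·6) + B k cosh(k·6) = 0
    ⇒ B = −A tanh(k·6) = − 4 tanh(1·6).
Therefore the extremal is
    y(x) = 4 cosh(1 x) − 4 tanh(1·6) sinh(1 x).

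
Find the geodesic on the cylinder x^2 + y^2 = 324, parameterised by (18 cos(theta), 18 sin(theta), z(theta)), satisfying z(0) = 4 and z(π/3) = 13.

Parameterise the cylinder of radius R = 18 as
    r(θ) = (18 cos θ, 18 sin θ, z(θ)).
The arc-length element is
    ds = sqrt(324 + (dz/dθ)^2) dθ,
so the Lagrangian is L = sqrt(324 + z'^2).
L depends on z' only, not on z or θ, so ∂L/∂z = 0 and
    ∂L/∂z' = z' / sqrt(324 + z'^2).
The Euler-Lagrange equation gives
    d/dθ( z' / sqrt(324 + z'^2) ) = 0,
so z' is constant. Integrating once:
    z(θ) = a θ + b,
a helix on the cylinder (a straight line when the cylinder is unrolled). The constants a, b are determined by the endpoint conditions.
With endpoint conditions z(0) = 4 and z(π/3) = 13: from z(0) = b we get b = 4, and a·π/3 + 4 = 13 gives a = 27/π, so
    z(θ) = (27/π) θ + 4.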